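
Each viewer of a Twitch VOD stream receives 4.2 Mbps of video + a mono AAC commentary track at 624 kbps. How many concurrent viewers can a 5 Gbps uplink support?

Audio: 624 kbps = 0.624 Mbps.
Per-viewer media rate: 4.824 Mbps.
5 Gbps = 5,000 Mbps; 5,000 / 4.824 = 1036.48 → 1036 viewers.

1036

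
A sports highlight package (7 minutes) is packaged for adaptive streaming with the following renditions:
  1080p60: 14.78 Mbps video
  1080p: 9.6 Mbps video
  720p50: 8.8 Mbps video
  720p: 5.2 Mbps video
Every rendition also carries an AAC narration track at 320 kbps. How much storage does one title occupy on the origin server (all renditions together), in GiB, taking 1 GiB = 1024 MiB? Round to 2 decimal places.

7 min = 420 s
Audio: 320 kbps = 0.320 Mbps.
Sum of rendition bitrates: (14.78+0.320) + (9.6+0.320) + (8.8+0.320) + (5.2+0.320) = 39.660 Mbps.
× 420 s = 16,657 Mb = 2,082 MB = 1.939 GiB.

1.94 GiB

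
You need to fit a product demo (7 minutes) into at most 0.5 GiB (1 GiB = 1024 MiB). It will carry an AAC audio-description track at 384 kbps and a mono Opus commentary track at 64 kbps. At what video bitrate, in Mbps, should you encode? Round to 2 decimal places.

Budget: 0.5 GiB = 4295.0 Mb.
7 min = 420 s
Total bitrate budget: 4295.0 Mb / 420 s = 10.226 Mbps.
Audio total: 384 + 64 = 448 kbps = 0.448 Mbps.
Video: 10.226 − 0.448 = 9.778 Mbps.

9.78 Mbps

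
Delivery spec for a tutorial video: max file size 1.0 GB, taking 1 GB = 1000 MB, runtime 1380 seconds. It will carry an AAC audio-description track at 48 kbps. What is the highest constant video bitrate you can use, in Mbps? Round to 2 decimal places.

5.75 Mbps

Budget: 1.0 GB = 8000.0 Mb.
Total bitrate budget: 8000.0 Mb / 1380 s = 5.797 Mbps.
Audio: 48 kbps = 0.048 Mbps.
Video: 5.797 − 0.048 = 5.749 Mbps.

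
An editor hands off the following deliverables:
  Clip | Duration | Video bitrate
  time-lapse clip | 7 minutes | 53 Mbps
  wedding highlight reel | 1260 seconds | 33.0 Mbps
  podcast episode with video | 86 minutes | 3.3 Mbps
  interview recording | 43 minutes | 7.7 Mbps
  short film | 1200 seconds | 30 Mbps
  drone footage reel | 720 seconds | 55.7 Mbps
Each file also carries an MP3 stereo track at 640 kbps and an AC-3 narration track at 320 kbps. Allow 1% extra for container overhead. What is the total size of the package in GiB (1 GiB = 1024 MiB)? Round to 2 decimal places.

Audio total: 640 + 320 = 960 kbps = 0.960 Mbps.
time-lapse clip: 53.960 Mbps × 420 s × 1.01 = 22889.8 Mb
wedding highlight reel: 33.960 Mbps × 1260 s × 1.01 = 43217.5 Mb
podcast episode with video: 4.260 Mbps × 5160 s × 1.01 = 22201.4 Mb
interview recording: 8.660 Mbps × 2580 s × 1.01 = 22566.2 Mb
short film: 30.960 Mbps × 1200 s × 1.01 = 37523.5 Mb
drone footage reel: 56.660 Mbps × 720 s × 1.01 = 41203.2 Mb
Total: 189601.6 Mb = 23700.2 MB.
= 22.07 GiB.

22.07 GiB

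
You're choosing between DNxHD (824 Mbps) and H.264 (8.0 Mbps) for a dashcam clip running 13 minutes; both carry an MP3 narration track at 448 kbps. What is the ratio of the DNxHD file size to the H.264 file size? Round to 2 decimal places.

13 min = 780 s
Audio: 448 kbps = 0.448 Mbps.
DNxHD: 824.448 Mbps × 780 s = 643069.4 Mb = 74.863 GiB.
H.264: 8.448 Mbps × 780 s = 6589.4 Mb = 0.767 GiB.
Ratio: 74.863 / 0.767 = 97.591.

97.59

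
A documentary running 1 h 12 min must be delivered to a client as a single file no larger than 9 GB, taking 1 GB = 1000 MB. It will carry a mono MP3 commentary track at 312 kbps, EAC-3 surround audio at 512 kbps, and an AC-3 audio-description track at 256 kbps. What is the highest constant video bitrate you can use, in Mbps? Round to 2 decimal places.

15.59 Mbps

Budget: 9 GB = 72000.0 Mb.
1 h 12 min = 72 min = 4320 s
Total bitrate budget: 72000.0 Mb / 4320 s = 16.667 Mbps.
Audio total: 312 + 512 + 256 = 1080 kbps = 1.080 Mbps.
Video: 16.667 − 1.080 = 15.587 Mbps.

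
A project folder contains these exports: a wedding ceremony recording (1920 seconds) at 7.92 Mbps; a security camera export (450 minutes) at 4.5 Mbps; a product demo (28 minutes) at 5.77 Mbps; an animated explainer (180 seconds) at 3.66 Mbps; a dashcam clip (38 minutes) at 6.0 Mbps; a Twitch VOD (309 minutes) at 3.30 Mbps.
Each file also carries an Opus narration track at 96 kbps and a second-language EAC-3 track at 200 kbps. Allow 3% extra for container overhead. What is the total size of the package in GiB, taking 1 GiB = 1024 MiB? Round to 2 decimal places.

28.44 GiB

Audio total: 96 + 200 = 296 kbps = 0.296 Mbps.
wedding ceremony recording: 8.216 Mbps × 1920 s × 1.03 = 16248.0 Mb
security camera export: 4.796 Mbps × 27000 s × 1.03 = 133376.8 Mb
product demo: 6.066 Mbps × 1680 s × 1.03 = 10496.6 Mb
animated explainer: 3.956 Mbps × 180 s × 1.03 = 733.4 Mb
dashcam clip: 6.296 Mbps × 2280 s × 1.03 = 14785.5 Mb
Twitch VOD: 3.596 Mbps × 18540 s × 1.03 = 68669.9 Mb
Total: 244310.2 Mb = 30538.8 MB.
= 28.44 GiB.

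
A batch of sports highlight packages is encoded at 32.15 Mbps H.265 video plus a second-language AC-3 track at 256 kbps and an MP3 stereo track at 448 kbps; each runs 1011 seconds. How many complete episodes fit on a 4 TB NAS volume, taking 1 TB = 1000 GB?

963

Audio total: 256 + 448 = 704 kbps = 0.704 Mbps.
Total bitrate: 32.854 Mbps.
Per item: 32.854 Mbps × 1011 s = 33,215 Mb = 4,152 MB.
Capacity: 4 TB = 32,000,000 Mb; 963.41 items → 963 complete.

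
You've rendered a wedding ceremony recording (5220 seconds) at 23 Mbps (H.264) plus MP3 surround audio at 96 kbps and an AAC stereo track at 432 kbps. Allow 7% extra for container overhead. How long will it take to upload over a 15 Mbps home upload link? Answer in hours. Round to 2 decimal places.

2.43 hours

Audio total: 96 + 432 = 528 kbps = 0.528 Mbps.
Total bitrate: 23.528 Mbps.
File: 23.528 Mbps × 5220 s = 122816.2 Mb.
With 7% container overhead: ×1.07. → 131413.3 Mb.
At 15 Mbps: 131413.3 / 15 = 8760.9 s ≈ 2.43 hours.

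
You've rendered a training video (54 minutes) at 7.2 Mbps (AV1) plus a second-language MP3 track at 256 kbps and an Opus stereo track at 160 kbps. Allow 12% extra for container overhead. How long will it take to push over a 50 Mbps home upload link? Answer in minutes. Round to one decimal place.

9.2 minutes

54 min = 3240 s
Audio total: 256 + 160 = 416 kbps = 0.416 Mbps.
Total bitrate: 7.616 Mbps.
File: 7.616 Mbps × 3240 s = 24675.8 Mb.
With 12% container overhead: ×1.12. → 27636.9 Mb.
At 50 Mbps: 27636.9 / 50 = 552.7 s ≈ 9.21 minutes.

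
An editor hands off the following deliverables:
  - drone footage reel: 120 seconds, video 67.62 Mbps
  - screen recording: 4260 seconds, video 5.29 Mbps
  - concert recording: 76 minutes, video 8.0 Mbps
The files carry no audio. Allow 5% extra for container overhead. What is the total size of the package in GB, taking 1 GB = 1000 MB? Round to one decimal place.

8.8 GB

drone footage reel: 67.620 Mbps × 120 s × 1.05 = 8520.1 Mb
screen recording: 5.290 Mbps × 4260 s × 1.05 = 23662.2 Mb
concert recording: 8.000 Mbps × 4560 s × 1.05 = 38304.0 Mb
Total: 70486.3 Mb = 8810.8 MB.
= 8.811 GB.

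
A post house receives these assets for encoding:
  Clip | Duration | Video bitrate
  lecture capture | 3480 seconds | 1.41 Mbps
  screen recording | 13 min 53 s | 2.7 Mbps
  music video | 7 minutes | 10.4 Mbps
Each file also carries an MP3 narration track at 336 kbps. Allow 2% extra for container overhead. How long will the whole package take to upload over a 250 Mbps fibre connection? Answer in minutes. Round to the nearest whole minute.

1 minutes

Audio: 336 kbps = 0.336 Mbps.
lecture capture: 1.746 Mbps × 3480 s × 1.02 = 6197.6 Mb
screen recording: 3.036 Mbps × 833 s × 1.02 = 2579.6 Mb
music video: 10.736 Mbps × 420 s × 1.02 = 4599.3 Mb
Total: 13376.5 Mb = 1672.1 MB.
At 250 Mbps: 13376.5 / 250 = 54 s ≈ 0.892 minutes.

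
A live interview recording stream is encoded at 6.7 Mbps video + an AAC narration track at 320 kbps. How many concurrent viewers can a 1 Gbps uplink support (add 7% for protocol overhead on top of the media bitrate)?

Audio: 320 kbps = 0.320 Mbps.
Per-viewer media rate: 7.020 Mbps.
On the wire with 7% overhead: 7.511 Mbps.
1 Gbps = 1,000 Mbps; 1,000 / 7.511 = 133.13 → 133 viewers.

133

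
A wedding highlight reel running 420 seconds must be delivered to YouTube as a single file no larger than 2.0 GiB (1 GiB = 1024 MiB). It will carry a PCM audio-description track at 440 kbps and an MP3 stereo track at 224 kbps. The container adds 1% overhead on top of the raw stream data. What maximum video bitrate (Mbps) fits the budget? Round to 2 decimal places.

Budget: 2.0 GiB = 17179.9 Mb.
Stream payload after overhead: 17179.9 / 1.01 = 17009.8 Mb.
Total bitrate budget: 17009.8 Mb / 420 s = 40.499 Mbps.
Audio total: 440 + 224 = 664 kbps = 0.664 Mbps.
Video: 40.499 − 0.664 = 39.835 Mbps.

39.84 Mbps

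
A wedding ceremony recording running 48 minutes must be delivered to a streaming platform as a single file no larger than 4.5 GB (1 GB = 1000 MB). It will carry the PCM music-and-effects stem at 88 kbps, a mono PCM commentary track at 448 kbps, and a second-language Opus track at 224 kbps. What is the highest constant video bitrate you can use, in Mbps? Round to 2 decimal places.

11.74 Mbps

Budget: 4.5 GB = 36000.0 Mb.
48 min = 2880 s
Total bitrate budget: 36000.0 Mb / 2880 s = 12.500 Mbps.
Audio total: 88 + 448 + 224 = 760 kbps = 0.760 Mbps.
Video: 12.500 − 0.760 = 11.740 Mbps.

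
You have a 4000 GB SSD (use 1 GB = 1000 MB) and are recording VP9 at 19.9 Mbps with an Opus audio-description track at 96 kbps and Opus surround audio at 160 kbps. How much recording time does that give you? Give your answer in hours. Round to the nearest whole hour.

Audio total: 96 + 160 = 256 kbps = 0.256 Mbps.
Total bitrate: 19.9 + 0.256 = 20.156 Mbps.
Capacity: 4000 GB = 32,000,000 Mb.
Recording time: 32,000,000 / 20.156 = 1,587,617 s ≈ 441 hours.

441 hours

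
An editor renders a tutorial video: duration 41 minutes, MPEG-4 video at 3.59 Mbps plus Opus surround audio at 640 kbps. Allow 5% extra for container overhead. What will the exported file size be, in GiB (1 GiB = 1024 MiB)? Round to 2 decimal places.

41 min = 2460 s
Audio: 640 kbps = 0.640 Mbps.
Total bitrate: 3.59 + 0.640 = 4.230 Mbps.
Stream data: 4.230 Mbps × 2460 s = 10405.8 Mb.
With 5% container overhead: ×1.05.
10,926 Mb = 1,365,761,250 bytes ÷ 1,073,741,824 = 1.272 GiB.

1.27 GiB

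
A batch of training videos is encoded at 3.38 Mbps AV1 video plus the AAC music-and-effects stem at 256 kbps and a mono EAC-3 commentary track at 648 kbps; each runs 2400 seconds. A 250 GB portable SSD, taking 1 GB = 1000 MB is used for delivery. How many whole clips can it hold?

Audio total: 256 + 648 = 904 kbps = 0.904 Mbps.
Total bitrate: 4.284 Mbps.
Per item: 4.284 Mbps × 2400 s = 10,282 Mb = 1,285 MB.
Capacity: 250 GB = 2,000,000 Mb; 194.52 items → 194 complete.

194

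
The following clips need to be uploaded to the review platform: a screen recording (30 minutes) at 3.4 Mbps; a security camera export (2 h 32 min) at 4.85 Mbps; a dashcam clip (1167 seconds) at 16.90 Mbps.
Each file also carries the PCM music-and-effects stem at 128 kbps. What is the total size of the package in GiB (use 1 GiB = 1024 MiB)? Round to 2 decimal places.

8.34 GiB

Audio: 128 kbps = 0.128 Mbps.
screen recording: 3.528 Mbps × 1800 s = 6350.4 Mb
security camera export: 4.978 Mbps × 9120 s = 45399.4 Mb
dashcam clip: 17.028 Mbps × 1167 s = 19871.7 Mb
Total: 71621.4 Mb = 8952.7 MB.
= 8.338 GiB.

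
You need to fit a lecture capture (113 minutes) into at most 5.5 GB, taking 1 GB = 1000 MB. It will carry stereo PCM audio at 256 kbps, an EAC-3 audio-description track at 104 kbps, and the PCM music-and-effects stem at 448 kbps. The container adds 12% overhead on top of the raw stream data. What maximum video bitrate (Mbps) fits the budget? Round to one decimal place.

Budget: 5.5 GB = 44000.0 Mb.
Stream payload after overhead: 44000.0 / 1.12 = 39285.7 Mb.
113 min = 6780 s
Total bitrate budget: 39285.7 Mb / 6780 s = 5.794 Mbps.
Audio total: 256 + 104 + 448 = 808 kbps = 0.808 Mbps.
Video: 5.794 − 0.808 = 4.986 Mbps.

5.0 Mbps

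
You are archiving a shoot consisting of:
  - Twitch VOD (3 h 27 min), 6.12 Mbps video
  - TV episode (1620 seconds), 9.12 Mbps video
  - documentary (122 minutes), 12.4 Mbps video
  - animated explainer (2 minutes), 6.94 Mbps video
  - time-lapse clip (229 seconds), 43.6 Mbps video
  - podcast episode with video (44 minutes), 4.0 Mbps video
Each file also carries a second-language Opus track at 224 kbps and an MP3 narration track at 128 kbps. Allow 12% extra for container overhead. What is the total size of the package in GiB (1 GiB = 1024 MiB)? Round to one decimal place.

27.6 GiB

Audio total: 224 + 128 = 352 kbps = 0.352 Mbps.
Twitch VOD: 6.472 Mbps × 12420 s × 1.12 = 90028.1 Mb
TV episode: 9.472 Mbps × 1620 s × 1.12 = 17186.0 Mb
documentary: 12.752 Mbps × 7320 s × 1.12 = 104546.0 Mb
animated explainer: 7.292 Mbps × 120 s × 1.12 = 980.0 Mb
time-lapse clip: 43.952 Mbps × 229 s × 1.12 = 11272.8 Mb
podcast episode with video: 4.352 Mbps × 2640 s × 1.12 = 12868.0 Mb
Total: 236880.9 Mb = 29610.1 MB.
= 27.58 GiB.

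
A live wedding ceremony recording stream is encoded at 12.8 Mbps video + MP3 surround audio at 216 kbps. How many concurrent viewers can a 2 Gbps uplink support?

153

Audio: 216 kbps = 0.216 Mbps.
Per-viewer media rate: 13.016 Mbps.
2 Gbps = 2,000 Mbps; 2,000 / 13.016 = 153.66 → 153 viewers.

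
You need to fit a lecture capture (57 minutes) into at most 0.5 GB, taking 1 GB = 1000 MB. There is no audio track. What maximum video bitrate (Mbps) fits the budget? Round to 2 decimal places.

Budget: 0.5 GB = 4000.0 Mb.
57 min = 3420 s
Total bitrate budget: 4000.0 Mb / 3420 s = 1.170 Mbps.

1.17 Mbps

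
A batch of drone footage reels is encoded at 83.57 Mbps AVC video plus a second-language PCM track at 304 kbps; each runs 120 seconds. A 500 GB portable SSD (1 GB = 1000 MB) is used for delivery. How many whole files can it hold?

397

Audio: 304 kbps = 0.304 Mbps.
Total bitrate: 83.874 Mbps.
Per item: 83.874 Mbps × 120 s = 10,065 Mb = 1,258 MB.
Capacity: 500 GB = 4,000,000 Mb; 397.42 items → 397 complete.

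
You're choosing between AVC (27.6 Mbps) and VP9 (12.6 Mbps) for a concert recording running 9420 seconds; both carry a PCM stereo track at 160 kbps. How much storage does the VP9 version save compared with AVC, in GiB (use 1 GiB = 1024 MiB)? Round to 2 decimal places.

16.45 GiB

Audio: 160 kbps = 0.160 Mbps.
AVC: 27.760 Mbps × 9420 s = 261499.2 Mb = 30.443 GiB.
VP9: 12.760 Mbps × 9420 s = 120199.2 Mb = 13.993 GiB.
Saving: 30.443 − 13.993 = 16.449 GiB.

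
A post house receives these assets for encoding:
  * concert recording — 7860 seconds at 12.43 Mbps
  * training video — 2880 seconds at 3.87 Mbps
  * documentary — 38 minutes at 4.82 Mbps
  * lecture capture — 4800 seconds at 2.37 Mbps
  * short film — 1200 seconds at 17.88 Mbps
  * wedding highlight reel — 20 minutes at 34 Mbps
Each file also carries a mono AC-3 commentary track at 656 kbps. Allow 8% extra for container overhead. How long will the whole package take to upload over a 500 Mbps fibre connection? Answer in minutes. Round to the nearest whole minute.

Audio: 656 kbps = 0.656 Mbps.
concert recording: 13.086 Mbps × 7860 s × 1.08 = 111084.4 Mb
training video: 4.526 Mbps × 2880 s × 1.08 = 14077.7 Mb
documentary: 5.476 Mbps × 2280 s × 1.08 = 13484.1 Mb
lecture capture: 3.026 Mbps × 4800 s × 1.08 = 15686.8 Mb
short film: 18.536 Mbps × 1200 s × 1.08 = 24022.7 Mb
wedding highlight reel: 34.656 Mbps × 1200 s × 1.08 = 44914.2 Mb
Total: 223269.8 Mb = 27908.7 MB.
At 500 Mbps: 223269.8 / 500 = 447 s ≈ 7.44 minutes.

7 minutes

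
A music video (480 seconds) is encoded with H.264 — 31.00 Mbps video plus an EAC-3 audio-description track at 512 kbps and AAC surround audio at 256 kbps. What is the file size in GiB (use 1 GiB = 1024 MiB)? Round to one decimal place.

1.8 GiB

Audio total: 512 + 256 = 768 kbps = 0.768 Mbps.
Total bitrate: 31.00 + 0.768 = 31.768 Mbps.
Stream data: 31.768 Mbps × 480 s = 15248.6 Mb.
15,249 Mb = 1,906,080,000 bytes ÷ 1,073,741,824 = 1.775 GiB.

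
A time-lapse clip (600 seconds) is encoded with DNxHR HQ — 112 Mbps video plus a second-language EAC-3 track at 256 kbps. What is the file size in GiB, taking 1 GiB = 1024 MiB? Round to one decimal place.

7.8 GiB

Audio: 256 kbps = 0.256 Mbps.
Total bitrate: 112 + 0.256 = 112.256 Mbps.
Stream data: 112.256 Mbps × 600 s = 67353.6 Mb.
67,354 Mb = 8,419,200,000 bytes ÷ 1,073,741,824 = 7.841 GiB.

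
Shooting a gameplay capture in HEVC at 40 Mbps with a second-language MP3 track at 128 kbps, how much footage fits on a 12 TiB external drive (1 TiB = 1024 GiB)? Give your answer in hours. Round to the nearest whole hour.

731 hours

Audio: 128 kbps = 0.128 Mbps.
Total bitrate: 40 + 0.128 = 40.128 Mbps.
Capacity: 12 TiB = 105,553,116 Mb.
Recording time: 105,553,116 / 40.128 = 2,630,411 s ≈ 731 hours.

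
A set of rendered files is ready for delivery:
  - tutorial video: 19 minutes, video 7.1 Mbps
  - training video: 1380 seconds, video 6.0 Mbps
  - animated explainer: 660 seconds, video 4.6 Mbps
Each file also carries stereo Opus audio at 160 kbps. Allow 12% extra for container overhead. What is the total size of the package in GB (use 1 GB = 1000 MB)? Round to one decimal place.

Audio: 160 kbps = 0.160 Mbps.
tutorial video: 7.260 Mbps × 1140 s × 1.12 = 9269.6 Mb
training video: 6.160 Mbps × 1380 s × 1.12 = 9520.9 Mb
animated explainer: 4.760 Mbps × 660 s × 1.12 = 3518.6 Mb
Total: 22309.1 Mb = 2788.6 MB.
= 2.789 GB.

2.8 GB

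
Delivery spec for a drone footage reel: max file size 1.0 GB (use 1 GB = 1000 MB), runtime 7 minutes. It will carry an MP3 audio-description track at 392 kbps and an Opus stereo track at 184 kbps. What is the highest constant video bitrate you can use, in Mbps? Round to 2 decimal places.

Budget: 1.0 GB = 8000.0 Mb.
7 min = 420 s
Total bitrate budget: 8000.0 Mb / 420 s = 19.048 Mbps.
Audio total: 392 + 184 = 576 kbps = 0.576 Mbps.
Video: 19.048 − 0.576 = 18.472 Mbps.

18.47 Mbps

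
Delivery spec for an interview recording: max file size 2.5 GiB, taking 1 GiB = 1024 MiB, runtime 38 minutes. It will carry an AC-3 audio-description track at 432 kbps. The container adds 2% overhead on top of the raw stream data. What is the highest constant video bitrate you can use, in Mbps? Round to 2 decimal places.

8.80 Mbps

Budget: 2.5 GiB = 21474.8 Mb.
Stream payload after overhead: 21474.8 / 1.02 = 21053.8 Mb.
38 min = 2280 s
Total bitrate budget: 21053.8 Mb / 2280 s = 9.234 Mbps.
Audio: 432 kbps = 0.432 Mbps.
Video: 9.234 − 0.432 = 8.802 Mbps.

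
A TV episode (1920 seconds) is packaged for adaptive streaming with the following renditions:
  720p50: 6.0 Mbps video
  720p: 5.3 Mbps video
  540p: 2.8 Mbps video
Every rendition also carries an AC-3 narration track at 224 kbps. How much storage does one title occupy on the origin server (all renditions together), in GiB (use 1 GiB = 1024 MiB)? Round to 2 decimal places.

Audio: 224 kbps = 0.224 Mbps.
Sum of rendition bitrates: (6.0+0.224) + (5.3+0.224) + (2.8+0.224) = 14.772 Mbps.
× 1920 s = 28,362 Mb = 3,545 MB = 3.302 GiB.

3.30 GiB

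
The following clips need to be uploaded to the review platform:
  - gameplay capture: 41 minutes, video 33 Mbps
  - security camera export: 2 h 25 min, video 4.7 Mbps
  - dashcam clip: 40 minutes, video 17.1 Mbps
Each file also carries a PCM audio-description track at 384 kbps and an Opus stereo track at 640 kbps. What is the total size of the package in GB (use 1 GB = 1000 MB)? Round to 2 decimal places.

22.12 GB

Audio total: 384 + 640 = 1024 kbps = 1.024 Mbps.
gameplay capture: 34.024 Mbps × 2460 s = 83699.0 Mb
security camera export: 5.724 Mbps × 8700 s = 49798.8 Mb
dashcam clip: 18.124 Mbps × 2400 s = 43497.6 Mb
Total: 176995.4 Mb = 22124.4 MB.
= 22.12 GB.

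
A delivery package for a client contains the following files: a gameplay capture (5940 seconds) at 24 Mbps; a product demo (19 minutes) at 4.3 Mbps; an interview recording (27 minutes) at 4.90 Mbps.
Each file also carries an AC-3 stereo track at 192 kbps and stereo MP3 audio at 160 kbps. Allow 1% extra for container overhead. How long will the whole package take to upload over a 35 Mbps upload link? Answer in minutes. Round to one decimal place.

76.2 minutes

Audio total: 192 + 160 = 352 kbps = 0.352 Mbps.
gameplay capture: 24.352 Mbps × 5940 s × 1.01 = 146097.4 Mb
product demo: 4.652 Mbps × 1140 s × 1.01 = 5356.3 Mb
interview recording: 5.252 Mbps × 1620 s × 1.01 = 8593.3 Mb
Total: 160047.0 Mb = 20005.9 MB.
At 35 Mbps: 160047.0 / 35 = 4573 s ≈ 76.2 minutes.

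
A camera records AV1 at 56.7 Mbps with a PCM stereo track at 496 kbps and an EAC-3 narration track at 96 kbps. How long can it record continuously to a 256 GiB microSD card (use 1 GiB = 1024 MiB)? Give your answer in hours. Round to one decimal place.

Audio total: 496 + 96 = 592 kbps = 0.592 Mbps.
Total bitrate: 56.7 + 0.592 = 57.292 Mbps.
Capacity: 256 GiB = 2,199,023 Mb.
Recording time: 2,199,023 / 57.292 = 38,383 s ≈ 10.7 hours.

10.7 hours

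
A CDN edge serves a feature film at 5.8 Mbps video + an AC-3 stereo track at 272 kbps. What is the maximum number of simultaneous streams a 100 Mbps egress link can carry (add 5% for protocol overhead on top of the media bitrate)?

Audio: 272 kbps = 0.272 Mbps.
Per-viewer media rate: 6.072 Mbps.
On the wire with 5% overhead: 6.376 Mbps.
100 Mbps = 100.0 Mbps; 100.0 / 6.376 = 15.68 → 15 viewers.

15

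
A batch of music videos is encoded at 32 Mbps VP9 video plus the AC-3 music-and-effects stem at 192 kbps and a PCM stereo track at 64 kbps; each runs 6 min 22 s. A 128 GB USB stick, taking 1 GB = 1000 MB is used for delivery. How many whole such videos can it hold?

6 min 22 s = 382 s
Audio total: 192 + 64 = 256 kbps = 0.256 Mbps.
Total bitrate: 32.256 Mbps.
Per item: 32.256 Mbps × 382 s = 12,322 Mb = 1,540 MB.
Capacity: 128 GB = 1,024,000 Mb; 83.10 items → 83 complete.

83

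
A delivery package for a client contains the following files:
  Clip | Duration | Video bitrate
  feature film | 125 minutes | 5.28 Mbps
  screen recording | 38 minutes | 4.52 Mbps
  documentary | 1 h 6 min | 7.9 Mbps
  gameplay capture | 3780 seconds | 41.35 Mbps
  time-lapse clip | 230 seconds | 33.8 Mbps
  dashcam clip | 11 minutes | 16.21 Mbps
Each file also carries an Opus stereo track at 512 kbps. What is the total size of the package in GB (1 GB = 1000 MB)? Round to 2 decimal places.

Audio: 512 kbps = 0.512 Mbps.
feature film: 5.792 Mbps × 7500 s = 43440.0 Mb
screen recording: 5.032 Mbps × 2280 s = 11473.0 Mb
documentary: 8.412 Mbps × 3960 s = 33311.5 Mb
gameplay capture: 41.862 Mbps × 3780 s = 158238.4 Mb
time-lapse clip: 34.312 Mbps × 230 s = 7891.8 Mb
dashcam clip: 16.722 Mbps × 660 s = 11036.5 Mb
Total: 265391.1 Mb = 33173.9 MB.
= 33.17 GB.

33.17 GB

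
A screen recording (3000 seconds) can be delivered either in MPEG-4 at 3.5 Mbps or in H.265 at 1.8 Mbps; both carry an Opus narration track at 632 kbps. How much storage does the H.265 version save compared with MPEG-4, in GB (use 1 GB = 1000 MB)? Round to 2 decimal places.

Audio: 632 kbps = 0.632 Mbps.
MPEG-4: 4.132 Mbps × 3000 s = 12396.0 Mb = 1.550 GB.
H.265: 2.432 Mbps × 3000 s = 7296.0 Mb = 0.912 GB.
Saving: 1.550 − 0.912 = 0.637 GB.

0.64 GB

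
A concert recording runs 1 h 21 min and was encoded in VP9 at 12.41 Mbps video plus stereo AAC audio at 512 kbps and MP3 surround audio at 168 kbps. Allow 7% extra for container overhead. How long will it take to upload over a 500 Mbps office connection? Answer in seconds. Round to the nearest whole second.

136 seconds

1 h 21 min = 81 min = 4860 s
Audio total: 512 + 168 = 680 kbps = 0.680 Mbps.
Total bitrate: 13.090 Mbps.
File: 13.090 Mbps × 4860 s = 63617.4 Mb.
With 7% container overhead: ×1.07. → 68070.6 Mb.
At 500 Mbps: 68070.6 / 500 = 136.1 s ≈ 136 seconds.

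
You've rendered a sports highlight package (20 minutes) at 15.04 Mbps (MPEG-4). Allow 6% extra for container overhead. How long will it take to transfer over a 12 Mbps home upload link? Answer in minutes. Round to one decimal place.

26.6 minutes

20 min = 1200 s
File: 15.040 Mbps × 1200 s = 18048.0 Mb.
With 6% container overhead: ×1.06. → 19130.9 Mb.
At 12 Mbps: 19130.9 / 12 = 1594.2 s ≈ 26.6 minutes.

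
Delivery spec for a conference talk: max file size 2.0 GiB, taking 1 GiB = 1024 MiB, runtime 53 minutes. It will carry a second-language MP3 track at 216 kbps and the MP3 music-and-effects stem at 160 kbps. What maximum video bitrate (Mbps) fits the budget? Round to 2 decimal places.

5.03 Mbps

Budget: 2.0 GiB = 17179.9 Mb.
53 min = 3180 s
Total bitrate budget: 17179.9 Mb / 3180 s = 5.402 Mbps.
Audio total: 216 + 160 = 376 kbps = 0.376 Mbps.
Video: 5.402 − 0.376 = 5.026 Mbps.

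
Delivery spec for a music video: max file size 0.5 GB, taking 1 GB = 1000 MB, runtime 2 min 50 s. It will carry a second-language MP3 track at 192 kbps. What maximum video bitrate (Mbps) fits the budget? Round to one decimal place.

23.3 Mbps

Budget: 0.5 GB = 4000.0 Mb.
2 min 50 s = 170 s
Total bitrate budget: 4000.0 Mb / 170 s = 23.529 Mbps.
Audio: 192 kbps = 0.192 Mbps.
Video: 23.529 − 0.192 = 23.337 Mbps.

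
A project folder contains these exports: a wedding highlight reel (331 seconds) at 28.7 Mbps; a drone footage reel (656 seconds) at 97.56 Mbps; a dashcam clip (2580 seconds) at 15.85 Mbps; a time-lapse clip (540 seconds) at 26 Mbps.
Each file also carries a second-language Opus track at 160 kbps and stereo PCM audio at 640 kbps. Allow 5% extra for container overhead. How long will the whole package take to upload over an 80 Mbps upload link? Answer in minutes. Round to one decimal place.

28.8 minutes

Audio total: 160 + 640 = 800 kbps = 0.800 Mbps.
wedding highlight reel: 29.500 Mbps × 331 s × 1.05 = 10252.7 Mb
drone footage reel: 98.360 Mbps × 656 s × 1.05 = 67750.4 Mb
dashcam clip: 16.650 Mbps × 2580 s × 1.05 = 45104.8 Mb
time-lapse clip: 26.800 Mbps × 540 s × 1.05 = 15195.6 Mb
Total: 138303.5 Mb = 17287.9 MB.
At 80 Mbps: 138303.5 / 80 = 1729 s ≈ 28.8 minutes.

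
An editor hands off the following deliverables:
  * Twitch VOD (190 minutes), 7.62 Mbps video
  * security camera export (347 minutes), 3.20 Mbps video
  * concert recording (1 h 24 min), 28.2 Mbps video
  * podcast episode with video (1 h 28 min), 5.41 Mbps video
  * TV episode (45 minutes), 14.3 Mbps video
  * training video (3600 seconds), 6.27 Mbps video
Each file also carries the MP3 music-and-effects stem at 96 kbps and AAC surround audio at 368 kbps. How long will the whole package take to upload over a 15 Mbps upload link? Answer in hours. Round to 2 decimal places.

Audio total: 96 + 368 = 464 kbps = 0.464 Mbps.
Twitch VOD: 8.084 Mbps × 11400 s = 92157.6 Mb
security camera export: 3.664 Mbps × 20820 s = 76284.5 Mb
concert recording: 28.664 Mbps × 5040 s = 144466.6 Mb
podcast episode with video: 5.874 Mbps × 5280 s = 31014.7 Mb
TV episode: 14.764 Mbps × 2700 s = 39862.8 Mb
training video: 6.734 Mbps × 3600 s = 24242.4 Mb
Total: 408028.6 Mb = 51003.6 MB.
At 15 Mbps: 408028.6 / 15 = 27202 s ≈ 7.56 hours.

7.56 hours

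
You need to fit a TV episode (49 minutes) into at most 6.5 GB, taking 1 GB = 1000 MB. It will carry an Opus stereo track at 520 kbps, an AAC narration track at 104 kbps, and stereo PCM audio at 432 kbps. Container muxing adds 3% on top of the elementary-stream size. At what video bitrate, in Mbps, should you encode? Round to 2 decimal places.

Budget: 6.5 GB = 52000.0 Mb.
Stream payload after overhead: 52000.0 / 1.03 = 50485.4 Mb.
49 min = 2940 s
Total bitrate budget: 50485.4 Mb / 2940 s = 17.172 Mbps.
Audio total: 520 + 104 + 432 = 1056 kbps = 1.056 Mbps.
Video: 17.172 − 1.056 = 16.116 Mbps.

16.12 Mbps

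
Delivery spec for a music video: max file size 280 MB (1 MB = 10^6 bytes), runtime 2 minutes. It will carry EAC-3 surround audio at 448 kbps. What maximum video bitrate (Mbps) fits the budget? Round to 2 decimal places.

Budget: 280 MB = 2240.0 Mb.
2 min = 120 s
Total bitrate budget: 2240.0 Mb / 120 s = 18.667 Mbps.
Audio: 448 kbps = 0.448 Mbps.
Video: 18.667 − 0.448 = 18.219 Mbps.

18.22 Mbps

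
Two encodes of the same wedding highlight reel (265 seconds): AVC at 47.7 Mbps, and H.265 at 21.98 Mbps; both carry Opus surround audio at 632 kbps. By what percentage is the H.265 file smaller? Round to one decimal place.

53.2%

Audio: 632 kbps = 0.632 Mbps.
AVC: 48.332 Mbps × 265 s = 12808.0 Mb = 1.491 GiB.
H.265: 22.612 Mbps × 265 s = 5992.2 Mb = 0.698 GiB.
Reduction: (1 − 0.698/1.491) × 100 = 53.22%.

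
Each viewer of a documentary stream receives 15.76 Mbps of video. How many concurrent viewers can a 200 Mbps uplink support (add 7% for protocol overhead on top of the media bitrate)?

11

On the wire with 7% overhead: 16.863 Mbps.
200 Mbps = 200.0 Mbps; 200.0 / 16.863 = 11.86 → 11 viewers.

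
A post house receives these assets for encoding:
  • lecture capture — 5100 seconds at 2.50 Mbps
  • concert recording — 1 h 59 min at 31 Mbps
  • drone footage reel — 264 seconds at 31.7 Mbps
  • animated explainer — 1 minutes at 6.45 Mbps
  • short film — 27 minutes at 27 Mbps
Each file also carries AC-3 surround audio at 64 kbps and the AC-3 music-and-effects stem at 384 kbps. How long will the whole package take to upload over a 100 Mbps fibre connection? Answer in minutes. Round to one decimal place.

Audio total: 64 + 384 = 448 kbps = 0.448 Mbps.
lecture capture: 2.948 Mbps × 5100 s = 15034.8 Mb
concert recording: 31.448 Mbps × 7140 s = 224538.7 Mb
drone footage reel: 32.148 Mbps × 264 s = 8487.1 Mb
animated explainer: 6.898 Mbps × 60 s = 413.9 Mb
short film: 27.448 Mbps × 1620 s = 44465.8 Mb
Total: 292940.2 Mb = 36617.5 MB.
At 100 Mbps: 292940.2 / 100 = 2929 s ≈ 48.8 minutes.

48.8 minutes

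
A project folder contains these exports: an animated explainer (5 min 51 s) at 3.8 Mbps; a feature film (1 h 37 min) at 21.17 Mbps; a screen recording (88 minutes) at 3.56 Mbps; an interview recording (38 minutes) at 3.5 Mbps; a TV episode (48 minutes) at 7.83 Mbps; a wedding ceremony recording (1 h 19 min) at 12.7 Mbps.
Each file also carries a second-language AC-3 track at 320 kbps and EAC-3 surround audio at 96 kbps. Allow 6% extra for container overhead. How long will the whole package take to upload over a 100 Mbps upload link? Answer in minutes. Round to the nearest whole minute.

43 minutes

Audio total: 320 + 96 = 416 kbps = 0.416 Mbps.
animated explainer: 4.216 Mbps × 351 s × 1.06 = 1568.6 Mb
feature film: 21.586 Mbps × 5820 s × 1.06 = 133168.4 Mb
screen recording: 3.976 Mbps × 5280 s × 1.06 = 22252.9 Mb
interview recording: 3.916 Mbps × 2280 s × 1.06 = 9464.2 Mb
TV episode: 8.246 Mbps × 2880 s × 1.06 = 25173.4 Mb
wedding ceremony recording: 13.116 Mbps × 4740 s × 1.06 = 65900.0 Mb
Total: 257527.4 Mb = 32190.9 MB.
At 100 Mbps: 257527.4 / 100 = 2575 s ≈ 42.9 minutes.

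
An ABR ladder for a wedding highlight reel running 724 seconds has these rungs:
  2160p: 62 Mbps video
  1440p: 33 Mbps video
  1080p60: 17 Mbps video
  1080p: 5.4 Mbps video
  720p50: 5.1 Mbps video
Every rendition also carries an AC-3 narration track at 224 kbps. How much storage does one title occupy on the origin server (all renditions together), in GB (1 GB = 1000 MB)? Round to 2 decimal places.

11.19 GB

Audio: 224 kbps = 0.224 Mbps.
Sum of rendition bitrates: (62+0.224) + (33+0.224) + (17+0.224) + (5.4+0.224) + (5.1+0.224) = 123.620 Mbps.
× 724 s = 89,501 Mb = 11,188 MB = 11.19 GB.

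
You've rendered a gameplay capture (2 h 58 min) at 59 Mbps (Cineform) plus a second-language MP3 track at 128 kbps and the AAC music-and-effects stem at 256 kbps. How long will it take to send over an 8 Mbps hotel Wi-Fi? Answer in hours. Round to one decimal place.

2 h 58 min = 178 min = 10680 s
Audio total: 128 + 256 = 384 kbps = 0.384 Mbps.
Total bitrate: 59.384 Mbps.
File: 59.384 Mbps × 10680 s = 634221.1 Mb.
At 8 Mbps: 634221.1 / 8 = 79277.6 s ≈ 22 hours.

22.0 hours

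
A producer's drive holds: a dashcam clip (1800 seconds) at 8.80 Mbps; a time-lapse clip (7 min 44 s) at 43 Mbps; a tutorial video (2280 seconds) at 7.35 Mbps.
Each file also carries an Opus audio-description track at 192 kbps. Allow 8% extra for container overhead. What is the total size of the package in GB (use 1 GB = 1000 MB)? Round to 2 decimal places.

Audio: 192 kbps = 0.192 Mbps.
dashcam clip: 8.992 Mbps × 1800 s × 1.08 = 17480.4 Mb
time-lapse clip: 43.192 Mbps × 464 s × 1.08 = 21644.4 Mb
tutorial video: 7.542 Mbps × 2280 s × 1.08 = 18571.4 Mb
Total: 57696.2 Mb = 7212.0 MB.
= 7.212 GB.

7.21 GB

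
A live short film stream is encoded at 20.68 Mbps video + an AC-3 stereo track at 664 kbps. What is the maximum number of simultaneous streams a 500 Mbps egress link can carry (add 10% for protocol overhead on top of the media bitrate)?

21

Audio: 664 kbps = 0.664 Mbps.
Per-viewer media rate: 21.344 Mbps.
On the wire with 10% overhead: 23.478 Mbps.
500 Mbps = 500.0 Mbps; 500.0 / 23.478 = 21.30 → 21 viewers.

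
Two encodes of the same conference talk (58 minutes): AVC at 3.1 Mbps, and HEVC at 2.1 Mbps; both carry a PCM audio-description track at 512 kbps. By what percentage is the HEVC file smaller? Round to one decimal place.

27.7%

58 min = 3480 s
Audio: 512 kbps = 0.512 Mbps.
AVC: 3.612 Mbps × 3480 s = 12569.8 Mb = 1.571 GB.
HEVC: 2.612 Mbps × 3480 s = 9089.8 Mb = 1.136 GB.
Reduction: (1 − 1.136/1.571) × 100 = 27.69%.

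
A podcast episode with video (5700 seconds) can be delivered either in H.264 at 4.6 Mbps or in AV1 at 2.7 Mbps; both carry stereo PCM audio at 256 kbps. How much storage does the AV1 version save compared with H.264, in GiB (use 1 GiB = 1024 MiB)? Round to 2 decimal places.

Audio: 256 kbps = 0.256 Mbps.
H.264: 4.856 Mbps × 5700 s = 27679.2 Mb = 3.222 GiB.
AV1: 2.956 Mbps × 5700 s = 16849.2 Mb = 1.962 GiB.
Saving: 3.222 − 1.962 = 1.261 GiB.

1.26 GiB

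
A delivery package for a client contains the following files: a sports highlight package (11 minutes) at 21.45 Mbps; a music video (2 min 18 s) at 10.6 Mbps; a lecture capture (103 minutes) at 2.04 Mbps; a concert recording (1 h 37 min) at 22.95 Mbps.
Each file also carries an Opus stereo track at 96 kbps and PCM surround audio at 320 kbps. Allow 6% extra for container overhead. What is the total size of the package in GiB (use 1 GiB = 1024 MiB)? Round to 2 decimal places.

Audio total: 96 + 320 = 416 kbps = 0.416 Mbps.
sports highlight package: 21.866 Mbps × 660 s × 1.06 = 15297.5 Mb
music video: 11.016 Mbps × 138 s × 1.06 = 1611.4 Mb
lecture capture: 2.456 Mbps × 6180 s × 1.06 = 16088.8 Mb
concert recording: 23.366 Mbps × 5820 s × 1.06 = 144149.5 Mb
Total: 177147.2 Mb = 22143.4 MB.
= 20.62 GiB.

20.62 GiB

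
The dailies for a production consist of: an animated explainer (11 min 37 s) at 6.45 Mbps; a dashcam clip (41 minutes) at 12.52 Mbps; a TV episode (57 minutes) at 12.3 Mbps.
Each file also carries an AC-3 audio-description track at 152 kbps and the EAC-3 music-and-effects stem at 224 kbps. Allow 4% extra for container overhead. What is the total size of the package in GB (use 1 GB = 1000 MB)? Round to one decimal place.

Audio total: 152 + 224 = 376 kbps = 0.376 Mbps.
animated explainer: 6.826 Mbps × 697 s × 1.04 = 4948.0 Mb
dashcam clip: 12.896 Mbps × 2460 s × 1.04 = 32993.1 Mb
TV episode: 12.676 Mbps × 3420 s × 1.04 = 45086.0 Mb
Total: 83027.2 Mb = 10378.4 MB.
= 10.38 GB.

10.4 GB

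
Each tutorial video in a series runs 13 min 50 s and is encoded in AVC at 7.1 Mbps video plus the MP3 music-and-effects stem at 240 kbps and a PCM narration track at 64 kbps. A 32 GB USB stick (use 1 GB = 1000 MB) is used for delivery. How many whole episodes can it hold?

13 min 50 s = 830 s
Audio total: 240 + 64 = 304 kbps = 0.304 Mbps.
Total bitrate: 7.404 Mbps.
Per item: 7.404 Mbps × 830 s = 6,145 Mb = 768.2 MB.
Capacity: 32 GB = 256,000 Mb; 41.66 items → 41 complete.

41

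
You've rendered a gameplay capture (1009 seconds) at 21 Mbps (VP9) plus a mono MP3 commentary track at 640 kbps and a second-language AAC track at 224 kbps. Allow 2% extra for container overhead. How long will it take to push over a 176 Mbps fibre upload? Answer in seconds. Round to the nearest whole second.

Audio total: 640 + 224 = 864 kbps = 0.864 Mbps.
Total bitrate: 21.864 Mbps.
File: 21.864 Mbps × 1009 s = 22060.8 Mb.
With 2% container overhead: ×1.02. → 22502.0 Mb.
At 176 Mbps: 22502.0 / 176 = 127.9 s ≈ 128 seconds.

128 seconds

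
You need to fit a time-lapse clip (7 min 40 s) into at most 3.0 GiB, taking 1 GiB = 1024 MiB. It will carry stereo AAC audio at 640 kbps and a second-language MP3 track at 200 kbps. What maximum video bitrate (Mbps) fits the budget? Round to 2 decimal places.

55.18 Mbps

Budget: 3.0 GiB = 25769.8 Mb.
7 min 40 s = 460 s
Total bitrate budget: 25769.8 Mb / 460 s = 56.021 Mbps.
Audio total: 640 + 200 = 840 kbps = 0.840 Mbps.
Video: 56.021 − 0.840 = 55.181 Mbps.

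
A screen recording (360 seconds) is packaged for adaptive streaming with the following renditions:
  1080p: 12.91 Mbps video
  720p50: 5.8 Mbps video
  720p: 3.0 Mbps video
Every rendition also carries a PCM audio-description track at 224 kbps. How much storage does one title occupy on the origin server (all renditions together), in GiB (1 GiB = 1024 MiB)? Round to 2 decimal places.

0.94 GiB

Audio: 224 kbps = 0.224 Mbps.
Sum of rendition bitrates: (12.91+0.224) + (5.8+0.224) + (3.0+0.224) = 22.382 Mbps.
× 360 s = 8,058 Mb = 1,007 MB = 0.938 GiB.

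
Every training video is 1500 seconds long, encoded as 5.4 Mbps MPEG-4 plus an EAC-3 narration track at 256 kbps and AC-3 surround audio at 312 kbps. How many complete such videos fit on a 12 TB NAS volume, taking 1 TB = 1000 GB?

10723

Audio total: 256 + 312 = 568 kbps = 0.568 Mbps.
Total bitrate: 5.968 Mbps.
Per item: 5.968 Mbps × 1500 s = 8,952 Mb = 1,119 MB.
Capacity: 12 TB = 96,000,000 Mb; 10723.86 items → 10723 complete.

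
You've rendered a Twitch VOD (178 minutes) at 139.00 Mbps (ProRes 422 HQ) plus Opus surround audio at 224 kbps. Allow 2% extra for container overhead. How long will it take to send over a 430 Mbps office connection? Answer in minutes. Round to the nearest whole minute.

178 min = 10680 s
Audio: 224 kbps = 0.224 Mbps.
Total bitrate: 139.224 Mbps.
File: 139.224 Mbps × 10680 s = 1486912.3 Mb.
With 2% container overhead: ×1.02. → 1516650.6 Mb.
At 430 Mbps: 1516650.6 / 430 = 3527.1 s ≈ 58.8 minutes.

59 minutes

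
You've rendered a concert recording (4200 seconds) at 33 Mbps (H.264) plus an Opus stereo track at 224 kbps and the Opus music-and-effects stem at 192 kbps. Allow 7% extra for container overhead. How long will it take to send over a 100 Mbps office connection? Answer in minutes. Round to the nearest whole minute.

Audio total: 224 + 192 = 416 kbps = 0.416 Mbps.
Total bitrate: 33.416 Mbps.
File: 33.416 Mbps × 4200 s = 140347.2 Mb.
With 7% container overhead: ×1.07. → 150171.5 Mb.
At 100 Mbps: 150171.5 / 100 = 1501.7 s ≈ 25 minutes.

25 minutes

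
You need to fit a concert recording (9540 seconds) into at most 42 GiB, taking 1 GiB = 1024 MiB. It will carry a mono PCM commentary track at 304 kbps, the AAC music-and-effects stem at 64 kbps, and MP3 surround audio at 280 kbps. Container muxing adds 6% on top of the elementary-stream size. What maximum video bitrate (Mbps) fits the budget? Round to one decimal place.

35.0 Mbps

Budget: 42 GiB = 360777.3 Mb.
Stream payload after overhead: 360777.3 / 1.06 = 340355.9 Mb.
Total bitrate budget: 340355.9 Mb / 9540 s = 35.677 Mbps.
Audio total: 304 + 64 + 280 = 648 kbps = 0.648 Mbps.
Video: 35.677 − 0.648 = 35.029 Mbps.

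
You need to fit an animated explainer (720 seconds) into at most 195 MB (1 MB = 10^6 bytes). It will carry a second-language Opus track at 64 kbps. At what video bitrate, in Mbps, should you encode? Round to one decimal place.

Budget: 195 MB = 1560.0 Mb.
Total bitrate budget: 1560.0 Mb / 720 s = 2.167 Mbps.
Audio: 64 kbps = 0.064 Mbps.
Video: 2.167 − 0.064 = 2.103 Mbps.

2.1 Mbps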